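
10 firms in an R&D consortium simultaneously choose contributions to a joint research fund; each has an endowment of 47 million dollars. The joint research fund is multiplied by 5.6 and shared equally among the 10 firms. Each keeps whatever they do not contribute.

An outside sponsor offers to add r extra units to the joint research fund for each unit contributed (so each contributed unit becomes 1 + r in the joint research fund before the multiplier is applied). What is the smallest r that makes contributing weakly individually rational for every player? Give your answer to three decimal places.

0.786

With matching at rate r, one contributed unit becomes (1 + r) in the joint research fund and returns 5.6 × (1 + r) / 10 to the contributor.
Setting this equal to 1: 1 + r = 10/5.6 = 1.7857.
So the minimum matching rate is r = 1.7857 − 1 = 0.786.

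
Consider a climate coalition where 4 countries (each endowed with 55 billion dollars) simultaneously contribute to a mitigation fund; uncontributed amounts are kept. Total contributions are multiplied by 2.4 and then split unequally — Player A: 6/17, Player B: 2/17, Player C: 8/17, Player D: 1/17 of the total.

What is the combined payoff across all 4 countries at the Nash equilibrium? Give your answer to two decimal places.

For player j, contributing a unit is worthwhile iff 2.4 × (j's share) ≥ 1, i.e. iff j's share is at least 0.4167.
Only Player C (8/17) clears that bar, contributing 55; the remaining 3 contribute 0. Total contributed: 55.
The mitigation fund pays out 2.4 × 55 = 132.00 in total (split across the unequal shares, but the aggregate is all that matters for the group sum).
The 3 free-riders keep 55 each, adding 165. Group total = 165 + 132.00 = 297.00.

297.00 billion dollars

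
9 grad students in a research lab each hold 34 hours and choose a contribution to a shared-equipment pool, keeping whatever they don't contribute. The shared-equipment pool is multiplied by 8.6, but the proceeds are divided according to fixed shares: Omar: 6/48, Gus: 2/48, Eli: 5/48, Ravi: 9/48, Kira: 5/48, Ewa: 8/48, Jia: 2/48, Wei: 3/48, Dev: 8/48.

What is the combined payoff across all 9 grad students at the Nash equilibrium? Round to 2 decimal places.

1339.60 hours

Player j's private return per contributed unit is 8.6 × (j's share). Contributing is weakly dominant for j when that share is at least 1/8.6 = 0.1163, and contributing 0 is dominant otherwise.
The shares above 0.1163 belong to Omar, Ravi, Ewa and Dev, contributing 34 each; the remaining 5 contribute 0. Total contributed: 136.
The shared-equipment pool pays out 8.6 × 136 = 1169.60 in total (split across the unequal shares, but the aggregate is all that matters for the group sum).
The 5 free-riders keep 34 each, adding 170. Group total = 170 + 1169.60 = 1339.60.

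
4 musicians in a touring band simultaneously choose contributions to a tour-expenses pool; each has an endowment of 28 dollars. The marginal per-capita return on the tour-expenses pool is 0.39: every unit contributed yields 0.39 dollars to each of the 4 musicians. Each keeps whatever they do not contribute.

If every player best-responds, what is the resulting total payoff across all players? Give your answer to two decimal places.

112.00 dollars

The private return per contributed unit is 0.39 < 1, so contributing 0 is dominant for every player. At the Nash equilibrium everyone keeps their 28, and the group total is 4 × 28 = 112.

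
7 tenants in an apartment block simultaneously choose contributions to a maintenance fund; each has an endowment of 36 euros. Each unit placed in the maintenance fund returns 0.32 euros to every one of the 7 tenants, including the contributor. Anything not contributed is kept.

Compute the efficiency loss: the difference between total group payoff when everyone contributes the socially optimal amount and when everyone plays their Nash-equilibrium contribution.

312.48 euros

The private return per contributed unit is 0.32 < 1, so contributing 0 is dominant for every player. At the Nash equilibrium everyone keeps their 36, and the group total is 7 × 36 = 252.
Each contributed unit returns 2.240 to the group as a whole (0.32 to each of 7 players), which exceeds 1, so the social optimum is full contribution: group total = 2.240 × 252 = 564.48.
Efficiency loss = 564.48 − 252 = 312.48.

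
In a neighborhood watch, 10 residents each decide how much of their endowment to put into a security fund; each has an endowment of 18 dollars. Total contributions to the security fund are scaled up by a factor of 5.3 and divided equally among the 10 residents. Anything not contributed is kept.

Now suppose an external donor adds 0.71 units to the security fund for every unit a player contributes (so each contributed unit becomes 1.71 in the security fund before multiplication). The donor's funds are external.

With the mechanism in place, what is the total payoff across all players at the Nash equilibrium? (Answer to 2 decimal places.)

Even with the mechanism, each unit contributed returns only 5.3 × 1.71 / 10 = 0.9063 per unit of net cost, so contributing nothing is still dominant.
Everyone keeps their endowment and the group total is 10 × 18 = 180.

180.00 dollars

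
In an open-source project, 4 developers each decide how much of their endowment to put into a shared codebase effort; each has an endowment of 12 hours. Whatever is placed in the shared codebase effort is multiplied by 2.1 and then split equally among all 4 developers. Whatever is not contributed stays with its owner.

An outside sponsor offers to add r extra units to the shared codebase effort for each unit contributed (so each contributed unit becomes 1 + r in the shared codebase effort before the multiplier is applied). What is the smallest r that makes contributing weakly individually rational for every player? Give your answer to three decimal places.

With matching at rate r, one contributed unit becomes (1 + r) in the shared codebase effort and returns 2.1 × (1 + r) / 4 to the contributor.
Setting this equal to 1: 1 + r = 4/2.1 = 1.9048.
So the minimum matching rate is r = 1.9048 − 1 = 0.905.

0.905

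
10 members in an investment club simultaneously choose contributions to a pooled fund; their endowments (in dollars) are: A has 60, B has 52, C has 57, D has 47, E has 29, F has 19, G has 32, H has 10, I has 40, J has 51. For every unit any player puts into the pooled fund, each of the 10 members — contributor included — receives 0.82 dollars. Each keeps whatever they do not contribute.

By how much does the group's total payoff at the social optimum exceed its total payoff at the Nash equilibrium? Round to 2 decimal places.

2858.40 dollars

The private return per contributed unit is 0.82 < 1 for everyone, so the Nash equilibrium is zero contribution and the group total is Σ E_j = 60 + 52 + 57 + 47 + 29 + 19 + 32 + 10 + 40 + 51 = 397.
Each contributed unit returns 8.200 to the group, so the social optimum is full contribution by everyone: group total = 8.200 × 397 = 3255.40.
Efficiency loss = (8.200 − 1) × 397 = 2858.40.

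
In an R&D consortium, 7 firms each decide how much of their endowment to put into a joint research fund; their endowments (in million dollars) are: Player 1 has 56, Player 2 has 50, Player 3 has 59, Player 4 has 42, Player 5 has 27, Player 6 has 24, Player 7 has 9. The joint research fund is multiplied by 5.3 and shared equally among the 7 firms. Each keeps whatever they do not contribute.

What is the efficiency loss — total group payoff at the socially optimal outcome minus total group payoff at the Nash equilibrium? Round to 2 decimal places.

The private return per contributed unit is 5.3/7 = 0.7571 < 1 for every player regardless of endowment, so the Nash equilibrium is zero contribution and the group total is Σ E_j = 56 + 50 + 59 + 42 + 27 + 24 + 9 = 267.
Each contributed unit returns 5.300 to the group, so the social optimum is full contribution by everyone: group total = 5.300 × 267 = 1415.10.
Efficiency loss = (5.300 − 1) × 267 = 1148.10.

1148.10 million dollars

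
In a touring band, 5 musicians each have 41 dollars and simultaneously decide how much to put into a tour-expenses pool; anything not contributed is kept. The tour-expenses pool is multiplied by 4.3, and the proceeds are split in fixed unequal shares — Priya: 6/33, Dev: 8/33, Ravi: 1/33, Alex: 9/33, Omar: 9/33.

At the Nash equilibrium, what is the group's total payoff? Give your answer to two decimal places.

610.90 dollars

For player j, contributing a unit is worthwhile iff 4.3 × (j's share) ≥ 1, i.e. iff j's share is at least 0.2326.
Dev, Alex and Omar are above the threshold, contributing 41 each; the remaining 2 contribute 0. Total contributed: 123.
The tour-expenses pool pays out 4.3 × 123 = 528.90 in total (split across the unequal shares, but the aggregate is all that matters for the group sum).
The 2 free-riders keep 41 each, adding 82. Group total = 82 + 528.90 = 610.90.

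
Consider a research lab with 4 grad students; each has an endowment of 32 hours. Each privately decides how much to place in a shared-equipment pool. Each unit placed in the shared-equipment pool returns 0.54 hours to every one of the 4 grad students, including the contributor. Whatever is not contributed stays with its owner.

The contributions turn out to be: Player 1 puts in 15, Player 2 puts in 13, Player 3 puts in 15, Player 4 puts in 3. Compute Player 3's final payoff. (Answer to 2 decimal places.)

Total contributed: 15 + 13 + 15 + 3 = 46.
Each receives 0.54 × 46 = 24.84 from the shared-equipment pool.
Player 3 keeps 32 − 15 = 17, so Player 3's payoff is 17 + 24.84 = 41.84.

41.84 hours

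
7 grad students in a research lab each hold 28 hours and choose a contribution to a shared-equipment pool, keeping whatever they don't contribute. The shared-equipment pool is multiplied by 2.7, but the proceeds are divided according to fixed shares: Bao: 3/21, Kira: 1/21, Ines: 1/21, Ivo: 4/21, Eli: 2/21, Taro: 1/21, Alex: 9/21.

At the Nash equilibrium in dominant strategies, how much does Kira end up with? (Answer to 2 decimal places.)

31.60 hours

Each unit j contributes comes back to j as 2.7 × (j's share), so j prefers to contribute only if that share exceeds 1/2.7 = 0.3704; otherwise keeping the unit dominates.
The only share above 0.3704 is Alex's 9/21, contributing 28; the remaining 6 contribute 0. Total contributed: 28.
Kira keeps 28 and receives 2.7 × 28 × 1/21 = 3.60 from the shared-equipment pool, for a payoff of 31.60.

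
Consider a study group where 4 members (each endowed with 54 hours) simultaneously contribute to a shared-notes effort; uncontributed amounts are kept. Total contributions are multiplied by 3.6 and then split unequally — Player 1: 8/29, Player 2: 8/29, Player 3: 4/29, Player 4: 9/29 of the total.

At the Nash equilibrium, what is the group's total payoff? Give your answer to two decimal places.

For player j, contributing a unit is worthwhile iff 3.6 × (j's share) ≥ 1, i.e. iff j's share is at least 0.2778.
Player 4 alone (share 9/29) is above the threshold, contributing 54; the remaining 3 contribute 0. Total contributed: 54.
The shared-notes effort pays out 3.6 × 54 = 194.40 in total (split across the unequal shares, but the aggregate is all that matters for the group sum).
The 3 free-riders keep 54 each, adding 162. Group total = 162 + 194.40 = 356.40.

356.40 hours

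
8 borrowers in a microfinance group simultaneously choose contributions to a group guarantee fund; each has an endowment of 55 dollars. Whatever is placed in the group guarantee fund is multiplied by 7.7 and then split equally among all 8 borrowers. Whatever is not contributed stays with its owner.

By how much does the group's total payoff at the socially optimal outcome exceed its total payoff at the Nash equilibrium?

2948.00 dollars

Each contributed unit returns 7.7/8 = 0.9625 to its contributor — below 1 — so contributing 0 is dominant for every player. At the Nash equilibrium everyone keeps their 55, and the group total is 8 × 55 = 440.
Each contributed unit returns 7.700 to the group as a whole (0.9625 to each of 8 players), which exceeds 1, so the social optimum is full contribution: group total = 7.700 × 440 = 3388.00.
Efficiency loss = 3388.00 − 440 = 2948.00.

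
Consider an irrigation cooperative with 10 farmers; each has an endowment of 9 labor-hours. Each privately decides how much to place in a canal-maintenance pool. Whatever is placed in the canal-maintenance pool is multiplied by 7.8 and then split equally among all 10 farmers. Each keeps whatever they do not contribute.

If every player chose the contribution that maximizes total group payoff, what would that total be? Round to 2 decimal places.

Each contributed unit returns 7.800 to the group as a whole (0.7800 to each of 10 players), which exceeds 1, so the social optimum is full contribution: group total = 7.800 × 90 = 702.00.

702.00 labor-hours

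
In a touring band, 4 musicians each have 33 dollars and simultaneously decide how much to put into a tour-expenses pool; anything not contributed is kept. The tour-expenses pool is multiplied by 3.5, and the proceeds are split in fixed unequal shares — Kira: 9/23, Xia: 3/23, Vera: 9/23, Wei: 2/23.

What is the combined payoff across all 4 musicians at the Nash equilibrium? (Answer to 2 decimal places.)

Each unit j contributes comes back to j as 3.5 × (j's share), so j prefers to contribute only if that share exceeds 1/3.5 = 0.2857; otherwise keeping the unit dominates.
Kira and Vera clear that bar, contributing 33 each; the remaining 2 contribute 0. Total contributed: 66.
The tour-expenses pool pays out 3.5 × 66 = 231.00 in total (split across the unequal shares, but the aggregate is all that matters for the group sum).
The 2 free-riders keep 33 each, adding 66. Group total = 66 + 231.00 = 297.00.

297.00 dollars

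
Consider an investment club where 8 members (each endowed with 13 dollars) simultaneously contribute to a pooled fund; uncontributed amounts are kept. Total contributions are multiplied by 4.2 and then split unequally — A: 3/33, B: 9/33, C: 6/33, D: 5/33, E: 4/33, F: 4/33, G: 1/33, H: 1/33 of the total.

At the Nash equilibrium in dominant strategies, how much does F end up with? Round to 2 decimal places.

19.62 dollars

A player with share s gets back 4.2·s per unit contributed, so full contribution is dominant for anyone with s > 1/4.2 = 0.2381 and zero contribution is dominant for anyone below.
Only B (9/33) clears that bar, contributing 13; the remaining 7 contribute 0. Total contributed: 13.
F keeps 13 and receives 4.2 × 13 × 4/33 = 6.62 from the pooled fund, for a payoff of 19.62.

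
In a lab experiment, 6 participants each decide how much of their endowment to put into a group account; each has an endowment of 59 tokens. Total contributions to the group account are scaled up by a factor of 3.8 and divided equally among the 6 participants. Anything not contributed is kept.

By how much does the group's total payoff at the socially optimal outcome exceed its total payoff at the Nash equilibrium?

Each contributed unit returns 3.8/6 = 0.6333 to its contributor — below 1 — so contributing 0 is dominant for every player. At the Nash equilibrium everyone keeps their 59, and the group total is 6 × 59 = 354.
Each contributed unit returns 3.800 to the group as a whole (0.6333 to each of 6 players), which exceeds 1, so the social optimum is full contribution: group total = 3.800 × 354 = 1345.20.
Efficiency loss = 1345.20 − 354 = 991.20.

991.20 tokens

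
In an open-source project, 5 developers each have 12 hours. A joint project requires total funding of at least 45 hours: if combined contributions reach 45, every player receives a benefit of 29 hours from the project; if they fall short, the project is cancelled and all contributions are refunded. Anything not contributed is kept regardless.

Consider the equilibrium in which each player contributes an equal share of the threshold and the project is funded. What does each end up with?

Equal share of the threshold: 45/5 = 9.
At this profile no one gains by cutting their contribution: any cut drops the total below 45, the project is cancelled, contributions are refunded, and the deviator ends with 12, which is less than 12 − 9 + 29 = 32. Contributing more than 9 just wastes the excess. So contributing exactly 9 is a best response.
Each player's payoff: 12 − 9 + 29 = 32.

32 hours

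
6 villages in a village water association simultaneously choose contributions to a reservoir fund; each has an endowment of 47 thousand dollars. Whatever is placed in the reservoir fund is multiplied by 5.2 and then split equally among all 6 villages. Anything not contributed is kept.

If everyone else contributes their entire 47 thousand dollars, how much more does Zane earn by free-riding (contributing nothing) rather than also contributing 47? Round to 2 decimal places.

Switching from a contribution of 47 to 0 lets Zane keep an extra 47 thousand dollars, but lowers the reservoir fund by 47, which costs Zane their own share of that drop: 5.2/6 × 47 = 40.73.
Net gain = 47 − 40.73 = 6.27. The private return per contributed unit (0.8667) is below 1, so free-riding is indeed the best response regardless of what the others do.

6.27 thousand dollars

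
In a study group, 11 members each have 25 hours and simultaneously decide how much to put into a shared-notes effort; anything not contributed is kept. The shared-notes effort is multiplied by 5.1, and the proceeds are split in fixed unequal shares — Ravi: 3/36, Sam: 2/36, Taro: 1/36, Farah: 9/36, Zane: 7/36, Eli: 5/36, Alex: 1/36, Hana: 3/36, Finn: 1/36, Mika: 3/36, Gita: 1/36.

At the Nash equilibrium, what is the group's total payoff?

377.50 hours

Player j's private return per contributed unit is 5.1 × (j's share). Contributing is weakly dominant for j when that share is at least 1/5.1 = 0.1961, and contributing 0 is dominant otherwise.
The only share above 0.1961 is Farah's 9/36, contributing 25; the remaining 10 contribute 0. Total contributed: 25.
The shared-notes effort pays out 5.1 × 25 = 127.50 in total (split across the unequal shares, but the aggregate is all that matters for the group sum).
The 10 free-riders keep 25 each, adding 250. Group total = 250 + 127.50 = 377.50.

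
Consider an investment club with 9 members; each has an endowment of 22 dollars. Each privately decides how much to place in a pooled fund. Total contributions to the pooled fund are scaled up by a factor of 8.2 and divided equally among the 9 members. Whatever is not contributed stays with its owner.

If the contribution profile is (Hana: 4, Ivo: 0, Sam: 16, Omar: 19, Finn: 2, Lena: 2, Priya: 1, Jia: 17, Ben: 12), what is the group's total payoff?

723.60 dollars

Total contributed: 4 + 0 + 16 + 19 + 2 + 2 + 1 + 17 + 12 = 73; total kept: 9 × 22 − 73 = 125.
The pooled fund pays out 8.2 × 73 = 598.60 in aggregate.
Group total = 125 + 598.60 = 723.60.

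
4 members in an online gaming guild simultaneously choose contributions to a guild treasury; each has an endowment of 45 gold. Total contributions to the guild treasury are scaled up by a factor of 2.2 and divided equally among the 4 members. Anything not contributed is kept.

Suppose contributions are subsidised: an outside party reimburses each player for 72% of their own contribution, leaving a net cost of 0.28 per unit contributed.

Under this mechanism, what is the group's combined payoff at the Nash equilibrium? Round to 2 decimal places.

Under the mechanism each unit contributed yields (2.2/4) / 0.28 = 1.9643 back to its contributor per unit of net cost, which exceeds 1, making full contribution the dominant choice for everyone.
So the Nash equilibrium is full contribution by all 4; the group earns 4 × (45 × 0.72 + 2.2 × 45) = 525.60.

525.60 gold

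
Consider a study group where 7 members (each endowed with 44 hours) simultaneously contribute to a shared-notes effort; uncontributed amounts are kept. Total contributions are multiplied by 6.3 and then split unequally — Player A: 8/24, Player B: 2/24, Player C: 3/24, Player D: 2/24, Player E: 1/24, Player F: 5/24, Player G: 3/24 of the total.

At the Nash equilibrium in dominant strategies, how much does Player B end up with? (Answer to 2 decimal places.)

90.20 hours

For player j, contributing a unit is worthwhile iff 6.3 × (j's share) ≥ 1, i.e. iff j's share is at least 0.1587.
Player A and Player F clear that bar, contributing 44 each; the remaining 5 contribute 0. Total contributed: 88.
Player B keeps 44 and receives 6.3 × 88 × 2/24 = 46.20 from the shared-notes effort, for a payoff of 90.20.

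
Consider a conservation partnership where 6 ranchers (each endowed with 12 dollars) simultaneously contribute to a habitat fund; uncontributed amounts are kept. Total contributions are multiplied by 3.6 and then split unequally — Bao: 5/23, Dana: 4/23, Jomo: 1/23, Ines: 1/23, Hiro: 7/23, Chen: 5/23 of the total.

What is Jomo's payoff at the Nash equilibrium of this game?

13.88 dollars

Each unit j contributes comes back to j as 3.6 × (j's share), so j prefers to contribute only if that share exceeds 1/3.6 = 0.2778; otherwise keeping the unit dominates.
Only Hiro (7/23) clears that bar, contributing 12; the remaining 5 contribute 0. Total contributed: 12.
Jomo keeps 12 and receives 3.6 × 12 × 1/23 = 1.88 from the habitat fund, for a payoff of 13.88.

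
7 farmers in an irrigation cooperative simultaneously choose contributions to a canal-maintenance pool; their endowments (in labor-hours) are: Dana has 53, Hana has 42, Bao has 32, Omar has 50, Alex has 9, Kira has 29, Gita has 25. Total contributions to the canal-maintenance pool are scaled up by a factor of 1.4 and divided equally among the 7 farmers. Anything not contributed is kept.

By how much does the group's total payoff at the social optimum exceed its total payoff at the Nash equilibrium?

The private return per contributed unit is 1.4/7 = 0.2000 < 1 for every player regardless of endowment, so the Nash equilibrium is zero contribution and the group total is Σ E_j = 53 + 42 + 32 + 50 + 9 + 29 + 25 = 240.
Each contributed unit returns 1.400 to the group, so the social optimum is full contribution by everyone: group total = 1.400 × 240 = 336.00.
Efficiency loss = (1.400 − 1) × 240 = 96.00.

96.00 labor-hours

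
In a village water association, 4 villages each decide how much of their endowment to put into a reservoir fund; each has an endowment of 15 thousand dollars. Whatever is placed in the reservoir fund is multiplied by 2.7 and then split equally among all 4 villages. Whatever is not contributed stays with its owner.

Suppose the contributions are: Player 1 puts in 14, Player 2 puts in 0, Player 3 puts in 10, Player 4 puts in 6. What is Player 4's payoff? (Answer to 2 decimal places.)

Total contributed: 14 + 0 + 10 + 6 = 30.
Each receives 2.7 × 30 / 4 = 20.25 from the reservoir fund.
Player 4 keeps 15 − 6 = 9, so Player 4's payoff is 9 + 20.25 = 29.25.

29.25 thousand dollars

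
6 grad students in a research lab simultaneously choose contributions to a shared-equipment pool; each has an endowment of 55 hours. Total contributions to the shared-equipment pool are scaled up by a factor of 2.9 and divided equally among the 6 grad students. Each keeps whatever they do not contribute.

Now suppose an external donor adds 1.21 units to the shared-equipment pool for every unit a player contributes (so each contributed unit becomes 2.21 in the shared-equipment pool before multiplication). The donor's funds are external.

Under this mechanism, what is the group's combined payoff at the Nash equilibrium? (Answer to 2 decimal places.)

2114.97 hours

The effective private return per unit is now 2.9 × 2.21 / 6 = 1.0682 > 1, so every player's dominant strategy flips to full contribution.
At the Nash equilibrium everyone contributes 55. Group total payoff = 2.9 × 2.21 × 330 = 2114.97.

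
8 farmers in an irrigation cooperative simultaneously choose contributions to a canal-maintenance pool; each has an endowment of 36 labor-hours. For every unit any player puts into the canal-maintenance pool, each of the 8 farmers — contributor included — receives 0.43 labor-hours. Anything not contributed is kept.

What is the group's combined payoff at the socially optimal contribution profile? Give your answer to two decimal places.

Each contributed unit returns 3.440 to the group as a whole (0.43 to each of 8 players), which exceeds 1, so the social optimum is full contribution: group total = 3.440 × 288 = 990.72.

990.72 labor-hours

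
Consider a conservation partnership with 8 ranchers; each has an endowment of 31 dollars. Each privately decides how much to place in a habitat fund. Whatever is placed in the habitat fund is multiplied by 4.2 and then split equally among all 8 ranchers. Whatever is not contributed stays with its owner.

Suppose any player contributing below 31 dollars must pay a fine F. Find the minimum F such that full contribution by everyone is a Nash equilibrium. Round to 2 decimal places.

Given the others contribute fully, the best deviation is to contribute 0 (any partial contribution still incurs the fine and gives up units whose private return 0.5250 is below 1).
Deviating from 31 to 0 saves 31 dollars but forfeits the deviator's share of the drop in the habitat fund: 4.2/8 × 31 = 16.27.
So the deviation gain is 31 − 16.27 = 14.73, and the fine must be at least 14.73 dollars to wipe it out.

14.73 dollars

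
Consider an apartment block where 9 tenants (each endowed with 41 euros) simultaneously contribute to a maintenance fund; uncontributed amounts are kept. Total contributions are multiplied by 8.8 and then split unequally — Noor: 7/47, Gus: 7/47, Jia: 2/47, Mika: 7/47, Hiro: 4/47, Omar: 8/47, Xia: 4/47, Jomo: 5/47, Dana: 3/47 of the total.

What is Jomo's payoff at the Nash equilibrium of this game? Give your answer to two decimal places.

Each unit j contributes comes back to j as 8.8 × (j's share), so j prefers to contribute only if that share exceeds 1/8.8 = 0.1136; otherwise keeping the unit dominates.
Noor, Gus, Mika and Omar are above the threshold, contributing 41 each; the remaining 5 contribute 0. Total contributed: 164.
Jomo keeps 41 and receives 8.8 × 164 × 5/47 = 153.53 from the maintenance fund, for a payoff of 194.53.

194.53 euros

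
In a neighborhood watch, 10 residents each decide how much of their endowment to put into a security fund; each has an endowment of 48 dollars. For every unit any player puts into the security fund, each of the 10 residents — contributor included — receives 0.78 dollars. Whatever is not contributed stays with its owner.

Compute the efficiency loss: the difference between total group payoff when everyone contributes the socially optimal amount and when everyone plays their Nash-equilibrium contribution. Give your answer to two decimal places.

3264.00 dollars

The private return per contributed unit is 0.78 < 1, so contributing 0 is dominant for every player. At the Nash equilibrium everyone keeps their 48, and the group total is 10 × 48 = 480.
Each contributed unit returns 7.800 to the group as a whole (0.78 to each of 10 players), which exceeds 1, so the social optimum is full contribution: group total = 7.800 × 480 = 3744.00.
Efficiency loss = 3744.00 − 480 = 3264.00.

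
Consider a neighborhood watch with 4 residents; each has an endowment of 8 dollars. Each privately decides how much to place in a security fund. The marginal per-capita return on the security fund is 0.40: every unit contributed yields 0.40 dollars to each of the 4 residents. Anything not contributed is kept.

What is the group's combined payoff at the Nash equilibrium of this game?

The private return per contributed unit is 0.40 < 1, so contributing 0 is dominant for every player. At the Nash equilibrium everyone keeps their 8, and the group total is 4 × 8 = 32.

32.00 dollars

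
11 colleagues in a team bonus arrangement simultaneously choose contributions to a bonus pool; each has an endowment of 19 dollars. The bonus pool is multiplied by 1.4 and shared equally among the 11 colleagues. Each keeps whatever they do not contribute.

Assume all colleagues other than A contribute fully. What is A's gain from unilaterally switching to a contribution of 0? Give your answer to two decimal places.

16.58 dollars

Switching from a contribution of 19 to 0 lets A keep an extra 19 dollars, but lowers the bonus pool by 19, which costs A their own share of that drop: 1.4/11 × 19 = 2.42.
Net gain = 19 − 2.42 = 16.58. The private return per contributed unit (0.1273) is below 1, so free-riding is indeed the best response regardless of what the others do.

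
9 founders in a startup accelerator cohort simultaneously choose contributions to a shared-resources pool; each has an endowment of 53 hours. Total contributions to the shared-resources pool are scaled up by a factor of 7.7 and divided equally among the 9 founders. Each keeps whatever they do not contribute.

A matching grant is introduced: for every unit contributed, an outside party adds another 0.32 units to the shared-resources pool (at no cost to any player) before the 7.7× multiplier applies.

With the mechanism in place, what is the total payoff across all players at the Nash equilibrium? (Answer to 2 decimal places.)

4848.23 hours

With the mechanism, a contributed unit returns 7.7 × 1.32 / 9 = 1.1293 per unit of net cost to the contributor — now above 1 — so contributing fully is weakly dominant for every player.
At the Nash equilibrium everyone contributes 53. Group total payoff = 7.7 × 1.32 × 477 = 4848.23.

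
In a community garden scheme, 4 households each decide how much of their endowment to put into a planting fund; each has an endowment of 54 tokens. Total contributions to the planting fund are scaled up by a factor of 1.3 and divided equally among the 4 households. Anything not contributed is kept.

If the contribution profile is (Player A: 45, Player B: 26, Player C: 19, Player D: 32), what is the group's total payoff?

Total contributed: 45 + 26 + 19 + 32 = 122; total kept: 4 × 54 − 122 = 94.
The planting fund pays out 1.3 × 122 = 158.60 in aggregate.
Group total = 94 + 158.60 = 252.60.

252.60 tokens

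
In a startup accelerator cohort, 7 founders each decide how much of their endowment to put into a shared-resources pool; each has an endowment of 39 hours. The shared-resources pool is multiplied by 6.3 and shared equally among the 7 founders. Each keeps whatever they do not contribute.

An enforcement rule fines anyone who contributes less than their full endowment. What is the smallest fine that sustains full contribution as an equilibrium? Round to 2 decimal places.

3.90 hours

Given the others contribute fully, the best deviation is to contribute 0 (any partial contribution still incurs the fine and gives up units whose private return 0.9000 is below 1).
Deviating from 39 to 0 saves 39 hours but forfeits the deviator's share of the drop in the shared-resources pool: 6.3/7 × 39 = 35.10.
So the deviation gain is 39 − 35.10 = 3.90, and the fine must be at least 3.90 hours to wipe it out.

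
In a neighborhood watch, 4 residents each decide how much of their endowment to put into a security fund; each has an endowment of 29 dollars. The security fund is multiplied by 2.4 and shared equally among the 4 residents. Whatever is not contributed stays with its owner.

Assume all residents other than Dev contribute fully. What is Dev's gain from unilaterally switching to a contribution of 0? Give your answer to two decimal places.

Switching from a contribution of 29 to 0 lets Dev keep an extra 29 dollars, but lowers the security fund by 29, which costs Dev their own share of that drop: 2.4/4 × 29 = 17.40.
Net gain = 29 − 17.40 = 11.60. The private return per contributed unit (0.6000) is below 1, so free-riding is indeed the best response regardless of what the others do.

11.60 dollars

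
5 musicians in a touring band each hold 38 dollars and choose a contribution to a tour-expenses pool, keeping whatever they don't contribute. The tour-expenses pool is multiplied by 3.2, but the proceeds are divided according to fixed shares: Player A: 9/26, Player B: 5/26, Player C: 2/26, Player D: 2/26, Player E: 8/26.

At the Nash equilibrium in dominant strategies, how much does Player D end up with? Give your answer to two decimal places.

For player j, contributing a unit is worthwhile iff 3.2 × (j's share) ≥ 1, i.e. iff j's share is at least 0.3125.
Player A alone (share 9/26) is above the threshold, contributing 38; the remaining 4 contribute 0. Total contributed: 38.
Player D keeps 38 and receives 3.2 × 38 × 2/26 = 9.35 from the tour-expenses pool, for a payoff of 47.35.

47.35 dollars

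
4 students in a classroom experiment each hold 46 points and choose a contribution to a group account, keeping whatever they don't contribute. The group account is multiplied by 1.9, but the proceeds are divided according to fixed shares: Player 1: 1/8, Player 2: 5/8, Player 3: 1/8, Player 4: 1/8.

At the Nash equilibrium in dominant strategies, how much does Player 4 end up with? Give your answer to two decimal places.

Player j's private return per contributed unit is 1.9 × (j's share). Contributing is weakly dominant for j when that share is at least 1/1.9 = 0.5263, and contributing 0 is dominant otherwise.
The only share above 0.5263 is Player 2's 5/8, contributing 46; the remaining 3 contribute 0. Total contributed: 46.
Player 4 keeps 46 and receives 1.9 × 46 × 1/8 = 10.93 from the group account, for a payoff of 56.93.

56.93 points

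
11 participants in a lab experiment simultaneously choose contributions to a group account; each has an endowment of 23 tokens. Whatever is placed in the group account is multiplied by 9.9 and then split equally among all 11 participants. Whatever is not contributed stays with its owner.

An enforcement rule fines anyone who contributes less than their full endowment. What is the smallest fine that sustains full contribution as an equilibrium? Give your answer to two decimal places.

Given the others contribute fully, the best deviation is to contribute 0 (any partial contribution still incurs the fine and gives up units whose private return 0.9000 is below 1).
Deviating from 23 to 0 saves 23 tokens but forfeits the deviator's share of the drop in the group account: 9.9/11 × 23 = 20.70.
So the deviation gain is 23 − 20.70 = 2.30, and the fine must be at least 2.30 tokens to wipe it out.

2.30 tokens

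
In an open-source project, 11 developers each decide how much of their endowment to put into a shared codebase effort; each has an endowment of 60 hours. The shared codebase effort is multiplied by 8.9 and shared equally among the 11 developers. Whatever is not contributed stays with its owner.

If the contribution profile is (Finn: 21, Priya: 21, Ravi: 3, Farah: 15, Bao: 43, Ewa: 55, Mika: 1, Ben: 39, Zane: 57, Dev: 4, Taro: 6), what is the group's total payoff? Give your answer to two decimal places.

Total contributed: 21 + 21 + 3 + 15 + 43 + 55 + 1 + 39 + 57 + 4 + 6 = 265; total kept: 11 × 60 − 265 = 395.
The shared codebase effort pays out 8.9 × 265 = 2358.50 in aggregate.
Group total = 395 + 2358.50 = 2753.50.

2753.50 hours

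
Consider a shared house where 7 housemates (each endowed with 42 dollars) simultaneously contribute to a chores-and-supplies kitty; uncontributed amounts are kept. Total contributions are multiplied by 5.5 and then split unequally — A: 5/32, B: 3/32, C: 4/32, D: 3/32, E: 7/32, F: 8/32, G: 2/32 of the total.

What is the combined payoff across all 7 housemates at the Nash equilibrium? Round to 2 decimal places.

Each unit j contributes comes back to j as 5.5 × (j's share), so j prefers to contribute only if that share exceeds 1/5.5 = 0.1818; otherwise keeping the unit dominates.
The shares above 0.1818 belong to E and F, contributing 42 each; the remaining 5 contribute 0. Total contributed: 84.
The chores-and-supplies kitty pays out 5.5 × 84 = 462.00 in total (split across the unequal shares, but the aggregate is all that matters for the group sum).
The 5 free-riders keep 42 each, adding 210. Group total = 210 + 462.00 = 672.00.

672.00 dollars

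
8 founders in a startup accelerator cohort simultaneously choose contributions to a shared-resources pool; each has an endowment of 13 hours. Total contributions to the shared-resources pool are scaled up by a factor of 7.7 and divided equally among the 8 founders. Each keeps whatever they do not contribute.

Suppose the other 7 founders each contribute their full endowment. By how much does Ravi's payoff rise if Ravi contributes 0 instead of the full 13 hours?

Switching from a contribution of 13 to 0 lets Ravi keep an extra 13 hours, but lowers the shared-resources pool by 13, which costs Ravi their own share of that drop: 7.7/8 × 13 = 12.51.
Net gain = 13 − 12.51 = 0.49. The private return per contributed unit (0.9625) is below 1, so free-riding is indeed the best response regardless of what the others do.

0.49 hours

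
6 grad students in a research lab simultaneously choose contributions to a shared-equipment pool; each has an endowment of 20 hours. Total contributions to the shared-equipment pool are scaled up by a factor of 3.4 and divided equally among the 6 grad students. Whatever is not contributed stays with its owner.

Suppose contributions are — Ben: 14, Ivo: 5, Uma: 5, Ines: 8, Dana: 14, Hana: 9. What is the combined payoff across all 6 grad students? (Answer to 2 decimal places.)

Total contributed: 14 + 5 + 5 + 8 + 14 + 9 = 55; total kept: 6 × 20 − 55 = 65.
The shared-equipment pool pays out 3.4 × 55 = 187.00 in aggregate.
Group total = 65 + 187.00 = 252.00.

252.00 hours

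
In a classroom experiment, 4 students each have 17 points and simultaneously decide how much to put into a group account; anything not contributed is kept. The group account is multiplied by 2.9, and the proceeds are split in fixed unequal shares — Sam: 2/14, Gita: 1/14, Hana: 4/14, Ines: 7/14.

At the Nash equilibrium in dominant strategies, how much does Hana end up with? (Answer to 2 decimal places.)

31.09 points

Each unit j contributes comes back to j as 2.9 × (j's share), so j prefers to contribute only if that share exceeds 1/2.9 = 0.3448; otherwise keeping the unit dominates.
The only share above 0.3448 is Ines's 7/14, contributing 17; the remaining 3 contribute 0. Total contributed: 17.
Hana keeps 17 and receives 2.9 × 17 × 4/14 = 14.09 from the group account, for a payoff of 31.09.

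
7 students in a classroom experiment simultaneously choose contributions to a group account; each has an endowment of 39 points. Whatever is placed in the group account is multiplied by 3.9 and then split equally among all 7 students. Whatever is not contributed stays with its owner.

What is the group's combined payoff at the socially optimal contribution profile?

Each contributed unit returns 3.900 to the group as a whole (0.5571 to each of 7 players), which exceeds 1, so the social optimum is full contribution: group total = 3.900 × 273 = 1064.70.

1064.70 points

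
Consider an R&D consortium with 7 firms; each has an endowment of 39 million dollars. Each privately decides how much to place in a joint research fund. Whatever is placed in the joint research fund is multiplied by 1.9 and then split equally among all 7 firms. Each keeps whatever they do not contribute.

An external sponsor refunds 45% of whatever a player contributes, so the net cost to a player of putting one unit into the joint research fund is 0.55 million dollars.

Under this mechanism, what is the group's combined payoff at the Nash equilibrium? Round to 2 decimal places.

With the mechanism, a contributed unit returns (1.9/7) / 0.55 = 0.4935 per unit of net cost — still below 1 — so contributing 0 remains dominant for every player.
Everyone keeps their endowment and the group total is 7 × 39 = 273.

273.00 million dollars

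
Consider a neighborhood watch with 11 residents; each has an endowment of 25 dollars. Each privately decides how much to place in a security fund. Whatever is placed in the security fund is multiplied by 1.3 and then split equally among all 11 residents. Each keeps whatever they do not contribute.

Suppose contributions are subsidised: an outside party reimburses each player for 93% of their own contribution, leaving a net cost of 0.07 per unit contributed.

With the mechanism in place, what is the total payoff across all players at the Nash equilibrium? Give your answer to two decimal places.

613.25 dollars

Under the mechanism each unit contributed yields (1.3/11) / 0.07 = 1.6883 back to its contributor per unit of net cost, which exceeds 1, making full contribution the dominant choice for everyone.
At the Nash equilibrium everyone contributes 25. Group total payoff = 11 × (25 × 0.93 + 1.3 × 25) = 613.25.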